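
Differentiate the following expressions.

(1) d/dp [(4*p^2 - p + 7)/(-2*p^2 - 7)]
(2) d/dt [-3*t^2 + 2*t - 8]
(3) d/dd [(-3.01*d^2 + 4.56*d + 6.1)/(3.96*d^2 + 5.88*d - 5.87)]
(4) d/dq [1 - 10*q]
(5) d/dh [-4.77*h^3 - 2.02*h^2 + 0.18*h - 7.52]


(1) = (-2*p^2 - 28*p + 7)/(4*p^4 + 28*p^2 + 49)
(2) = 2 - 6*t
(3) = (-35.7564*d^2 - 12.9746*d - 62.6352)/(15.6816*d^4 + 46.5696*d^3 - 11.916*d^2 - 69.0312*d + 34.4569)
(4) = -10
(5) = -14.31*h^2 - 4.04*h + 0.18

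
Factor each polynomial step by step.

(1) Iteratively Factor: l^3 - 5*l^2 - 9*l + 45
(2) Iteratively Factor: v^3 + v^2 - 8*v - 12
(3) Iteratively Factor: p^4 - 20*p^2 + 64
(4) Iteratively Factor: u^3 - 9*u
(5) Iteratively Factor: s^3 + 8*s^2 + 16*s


(1) = (l - 5)*(l^2 - 9) = (l - 5)*(l - 3)*(l + 3)
(2) = (v + 2)*(v^2 - v - 6) = (v + 2)^2*(v - 3)
(3) = (p + 2)*(p^3 - 2*p^2 - 16*p + 32) = (p - 2)*(p + 2)*(p^2 - 16) = (p - 4)*(p - 2)*(p + 2)*(p + 4)
(4) = (u + 3)*(u^2 - 3*u) = (u - 3)*(u + 3)*(u)
(5) = (s + 4)*(s^2 + 4*s) = (s + 4)^2*(s)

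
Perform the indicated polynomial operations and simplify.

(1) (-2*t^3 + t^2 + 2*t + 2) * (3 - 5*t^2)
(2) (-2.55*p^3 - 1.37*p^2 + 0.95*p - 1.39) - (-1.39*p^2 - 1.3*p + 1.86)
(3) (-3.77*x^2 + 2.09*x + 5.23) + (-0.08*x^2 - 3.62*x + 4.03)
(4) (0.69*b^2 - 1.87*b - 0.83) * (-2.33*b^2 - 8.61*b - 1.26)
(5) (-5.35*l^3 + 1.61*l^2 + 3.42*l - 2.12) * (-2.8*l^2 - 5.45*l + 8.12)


(1) = 10*t^5 - 5*t^4 - 16*t^3 - 7*t^2 + 6*t + 6
(2) = -2.55*p^3 + 0.02*p^2 + 2.25*p - 3.25
(3) = -3.85*x^2 - 1.53*x + 9.26
(4) = -1.6077*b^4 - 1.5838*b^3 + 17.1652*b^2 + 9.5025*b + 1.0458
(5) = 14.98*l^5 + 24.6495*l^4 - 61.7925*l^3 + 0.3702*l^2 + 39.3244*l - 17.2144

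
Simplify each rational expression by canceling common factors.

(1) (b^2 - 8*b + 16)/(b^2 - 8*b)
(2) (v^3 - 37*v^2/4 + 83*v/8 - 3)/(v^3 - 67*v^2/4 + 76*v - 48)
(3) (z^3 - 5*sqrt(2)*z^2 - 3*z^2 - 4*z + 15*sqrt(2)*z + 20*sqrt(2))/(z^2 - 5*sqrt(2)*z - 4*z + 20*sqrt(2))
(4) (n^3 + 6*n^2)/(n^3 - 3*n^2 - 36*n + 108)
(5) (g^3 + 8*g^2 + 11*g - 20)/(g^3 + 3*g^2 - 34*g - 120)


(1) = (b^2 - 8*b + 16)/(b^2 - 8*b)
(2) = (2*v - 1)/(2*v - 16)
(3) = z + 1
(4) = n^2/(n^2 - 9*n + 18)
(5) = (g - 1)/(g - 6)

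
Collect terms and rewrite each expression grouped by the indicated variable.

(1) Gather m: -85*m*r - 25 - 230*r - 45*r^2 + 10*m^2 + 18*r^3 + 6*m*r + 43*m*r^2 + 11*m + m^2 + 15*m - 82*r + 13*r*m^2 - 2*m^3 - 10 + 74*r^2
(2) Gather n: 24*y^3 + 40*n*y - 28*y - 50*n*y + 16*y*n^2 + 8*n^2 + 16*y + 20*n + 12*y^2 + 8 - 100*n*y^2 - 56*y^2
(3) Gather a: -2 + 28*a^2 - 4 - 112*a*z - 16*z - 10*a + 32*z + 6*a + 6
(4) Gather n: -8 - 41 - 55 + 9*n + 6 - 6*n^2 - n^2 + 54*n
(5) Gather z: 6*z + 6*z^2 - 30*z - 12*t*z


(1) = -2*m^3 + m^2*(13*r + 11) + m*(43*r^2 - 79*r + 26) + 18*r^3 + 29*r^2 - 312*r - 35
(2) = n^2*(16*y + 8) + n*(-100*y^2 - 10*y + 20) + 24*y^3 - 44*y^2 - 12*y + 8
(3) = 28*a^2 + a*(-112*z - 4) + 16*z
(4) = -7*n^2 + 63*n - 98
(5) = 6*z^2 + z*(-12*t - 24)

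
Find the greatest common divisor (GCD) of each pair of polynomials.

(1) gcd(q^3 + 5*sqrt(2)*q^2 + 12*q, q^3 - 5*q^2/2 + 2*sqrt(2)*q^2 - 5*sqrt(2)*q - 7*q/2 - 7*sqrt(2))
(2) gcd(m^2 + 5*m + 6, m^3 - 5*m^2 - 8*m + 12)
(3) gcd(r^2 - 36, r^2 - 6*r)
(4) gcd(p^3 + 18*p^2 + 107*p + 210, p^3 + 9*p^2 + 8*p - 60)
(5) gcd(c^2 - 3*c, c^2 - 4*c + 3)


(1) = q + 2*sqrt(2)
(2) = gcd((m + 2)*(m + 3), (m - 6)*(m - 1)*(m + 2)) = m + 2
(3) = gcd((r - 6)*(r + 6), r*(r - 6)) = r - 6
(4) = p^2 + 11*p + 30
(5) = gcd(c*(c - 3), (c - 3)*(c - 1)) = c - 3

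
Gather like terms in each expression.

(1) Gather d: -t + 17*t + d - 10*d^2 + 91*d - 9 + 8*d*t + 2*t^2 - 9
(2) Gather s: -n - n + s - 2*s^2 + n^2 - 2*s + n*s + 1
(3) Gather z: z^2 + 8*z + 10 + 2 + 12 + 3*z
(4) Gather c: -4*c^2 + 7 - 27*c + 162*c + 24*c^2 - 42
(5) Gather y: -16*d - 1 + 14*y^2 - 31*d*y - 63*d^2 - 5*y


(1) = -10*d^2 + d*(8*t + 92) + 2*t^2 + 16*t - 18
(2) = n^2 - 2*n - 2*s^2 + s*(n - 1) + 1
(3) = z^2 + 11*z + 24
(4) = 20*c^2 + 135*c - 35
(5) = -63*d^2 - 16*d + 14*y^2 + y*(-31*d - 5) - 1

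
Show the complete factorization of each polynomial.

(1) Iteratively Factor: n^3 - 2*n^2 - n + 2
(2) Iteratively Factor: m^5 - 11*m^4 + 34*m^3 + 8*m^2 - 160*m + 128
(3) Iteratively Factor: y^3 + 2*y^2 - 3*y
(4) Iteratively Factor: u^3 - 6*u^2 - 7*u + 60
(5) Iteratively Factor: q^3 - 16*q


(1) = (n + 1)*(n^2 - 3*n + 2) = (n - 2)*(n + 1)*(n - 1)
(2) = (m - 1)*(m^4 - 10*m^3 + 24*m^2 + 32*m - 128) = (m - 4)*(m - 1)*(m^3 - 6*m^2 + 32) = (m - 4)^2*(m - 1)*(m^2 - 2*m - 8) = (m - 4)^3*(m - 1)*(m + 2)
(3) = (y)*(y^2 + 2*y - 3) = y*(y + 3)*(y - 1)
(4) = (u - 5)*(u^2 - u - 12) = (u - 5)*(u - 4)*(u + 3)
(5) = (q - 4)*(q^2 + 4*q) = q*(q - 4)*(q + 4)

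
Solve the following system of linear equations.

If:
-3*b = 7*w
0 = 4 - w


Then:
b = -28/3
w = 4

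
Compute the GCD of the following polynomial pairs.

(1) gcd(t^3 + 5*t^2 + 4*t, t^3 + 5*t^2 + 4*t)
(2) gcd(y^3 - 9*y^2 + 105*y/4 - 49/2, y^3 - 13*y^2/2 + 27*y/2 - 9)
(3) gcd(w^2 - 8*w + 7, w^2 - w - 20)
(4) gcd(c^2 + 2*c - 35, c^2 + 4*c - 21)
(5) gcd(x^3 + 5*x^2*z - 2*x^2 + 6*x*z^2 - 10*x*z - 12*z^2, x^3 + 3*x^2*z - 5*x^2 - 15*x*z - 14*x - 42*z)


(1) = t^3 + 5*t^2 + 4*t
(2) = gcd((y - 7/2)^2*(y - 2), (y - 3)*(y - 2)*(y - 3/2)) = y - 2
(3) = 1
(4) = c + 7
(5) = gcd((x - 2)*(x + 2*z)*(x + 3*z), (x - 7)*(x + 2)*(x + 3*z)) = x + 3*z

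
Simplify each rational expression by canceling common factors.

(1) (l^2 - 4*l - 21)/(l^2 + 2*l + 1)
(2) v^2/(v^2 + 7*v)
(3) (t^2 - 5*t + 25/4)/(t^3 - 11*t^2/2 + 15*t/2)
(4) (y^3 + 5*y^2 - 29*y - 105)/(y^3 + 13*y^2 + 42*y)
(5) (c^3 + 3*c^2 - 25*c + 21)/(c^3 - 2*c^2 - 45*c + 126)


(1) = (l^2 - 4*l - 21)/(l^2 + 2*l + 1)
(2) = v/(v + 7)
(3) = (2*t - 5)/(2*t^2 - 6*t)
(4) = (y^2 - 2*y - 15)/(y^2 + 6*y)
(5) = (c - 1)/(c - 6)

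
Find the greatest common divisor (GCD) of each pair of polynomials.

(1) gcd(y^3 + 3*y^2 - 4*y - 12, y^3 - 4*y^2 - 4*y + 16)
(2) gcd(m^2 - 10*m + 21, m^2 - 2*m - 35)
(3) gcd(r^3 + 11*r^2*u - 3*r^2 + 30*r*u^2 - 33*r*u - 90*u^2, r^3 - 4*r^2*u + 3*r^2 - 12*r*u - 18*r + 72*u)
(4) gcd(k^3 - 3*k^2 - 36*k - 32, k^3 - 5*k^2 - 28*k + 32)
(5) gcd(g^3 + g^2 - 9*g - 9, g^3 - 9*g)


(1) = gcd((y - 2)*(y + 2)*(y + 3), (y - 4)*(y - 2)*(y + 2)) = y^2 - 4
(2) = gcd((m - 7)*(m - 3), (m - 7)*(m + 5)) = m - 7
(3) = gcd((r - 3)*(r + 5*u)*(r + 6*u), (r - 3)*(r + 6)*(r - 4*u)) = r - 3
(4) = k^2 - 4*k - 32
(5) = gcd((g - 3)*(g + 1)*(g + 3), g*(g - 3)*(g + 3)) = g^2 - 9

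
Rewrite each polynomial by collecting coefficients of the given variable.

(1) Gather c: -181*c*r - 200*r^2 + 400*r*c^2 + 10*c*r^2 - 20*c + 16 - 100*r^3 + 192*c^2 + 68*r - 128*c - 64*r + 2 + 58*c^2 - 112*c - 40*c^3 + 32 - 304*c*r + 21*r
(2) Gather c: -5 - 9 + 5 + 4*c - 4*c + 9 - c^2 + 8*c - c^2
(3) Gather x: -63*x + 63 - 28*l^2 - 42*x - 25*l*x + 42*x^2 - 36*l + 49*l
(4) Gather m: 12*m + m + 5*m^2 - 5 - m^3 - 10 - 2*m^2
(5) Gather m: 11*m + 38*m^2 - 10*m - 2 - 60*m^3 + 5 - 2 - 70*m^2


(1) = -40*c^3 + c^2*(400*r + 250) + c*(10*r^2 - 485*r - 260) - 100*r^3 - 200*r^2 + 25*r + 50
(2) = -2*c^2 + 8*c
(3) = -28*l^2 + 13*l + 42*x^2 + x*(-25*l - 105) + 63
(4) = -m^3 + 3*m^2 + 13*m - 15
(5) = -60*m^3 - 32*m^2 + m + 1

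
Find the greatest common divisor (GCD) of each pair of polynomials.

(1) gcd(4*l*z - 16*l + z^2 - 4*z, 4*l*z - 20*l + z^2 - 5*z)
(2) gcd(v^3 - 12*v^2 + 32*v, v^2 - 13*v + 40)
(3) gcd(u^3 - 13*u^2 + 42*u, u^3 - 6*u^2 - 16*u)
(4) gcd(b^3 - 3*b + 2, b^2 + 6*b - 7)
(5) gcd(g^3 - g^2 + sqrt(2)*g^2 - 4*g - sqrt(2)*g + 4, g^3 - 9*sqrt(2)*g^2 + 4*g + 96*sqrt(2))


(1) = 4*l + z
(2) = gcd(v*(v - 8)*(v - 4), (v - 8)*(v - 5)) = v - 8
(3) = gcd(u*(u - 7)*(u - 6), u*(u - 8)*(u + 2)) = u
(4) = b - 1
(5) = gcd((g - 1)*(g - sqrt(2))*(g + 2*sqrt(2)), (g - 8*sqrt(2))*(g - 3*sqrt(2))*(g + 2*sqrt(2))) = g + 2*sqrt(2)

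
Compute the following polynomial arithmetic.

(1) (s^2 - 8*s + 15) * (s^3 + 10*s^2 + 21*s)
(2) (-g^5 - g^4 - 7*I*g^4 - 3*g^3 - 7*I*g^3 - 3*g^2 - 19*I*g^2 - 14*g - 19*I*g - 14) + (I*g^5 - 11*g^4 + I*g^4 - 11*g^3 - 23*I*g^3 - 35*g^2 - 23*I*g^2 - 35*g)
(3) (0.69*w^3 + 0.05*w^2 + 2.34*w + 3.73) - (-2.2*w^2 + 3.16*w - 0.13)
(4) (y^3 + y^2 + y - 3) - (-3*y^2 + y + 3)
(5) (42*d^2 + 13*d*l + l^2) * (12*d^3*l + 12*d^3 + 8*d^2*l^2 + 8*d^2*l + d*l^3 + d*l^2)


(1) = s^5 + 2*s^4 - 44*s^3 - 18*s^2 + 315*s
(2) = -g^5 + I*g^5 - 12*g^4 - 6*I*g^4 - 14*g^3 - 30*I*g^3 - 38*g^2 - 42*I*g^2 - 49*g - 19*I*g - 14
(3) = 0.69*w^3 + 2.25*w^2 - 0.82*w + 3.86
(4) = y^3 + 4*y^2 - 6
(5) = 504*d^5*l + 504*d^5 + 492*d^4*l^2 + 492*d^4*l + 158*d^3*l^3 + 158*d^3*l^2 + 21*d^2*l^4 + 21*d^2*l^3 + d*l^5 + d*l^4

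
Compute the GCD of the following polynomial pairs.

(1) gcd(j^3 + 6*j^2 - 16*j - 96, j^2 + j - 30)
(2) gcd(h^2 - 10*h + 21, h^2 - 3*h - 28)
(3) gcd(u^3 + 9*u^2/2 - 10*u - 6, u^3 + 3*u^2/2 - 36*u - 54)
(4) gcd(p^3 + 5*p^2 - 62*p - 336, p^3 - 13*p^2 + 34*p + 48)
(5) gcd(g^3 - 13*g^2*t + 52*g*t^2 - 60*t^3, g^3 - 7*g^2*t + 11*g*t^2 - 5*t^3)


(1) = gcd((j - 4)*(j + 4)*(j + 6), (j - 5)*(j + 6)) = j + 6
(2) = h - 7
(3) = u + 6
(4) = p - 8
(5) = -g + 5*t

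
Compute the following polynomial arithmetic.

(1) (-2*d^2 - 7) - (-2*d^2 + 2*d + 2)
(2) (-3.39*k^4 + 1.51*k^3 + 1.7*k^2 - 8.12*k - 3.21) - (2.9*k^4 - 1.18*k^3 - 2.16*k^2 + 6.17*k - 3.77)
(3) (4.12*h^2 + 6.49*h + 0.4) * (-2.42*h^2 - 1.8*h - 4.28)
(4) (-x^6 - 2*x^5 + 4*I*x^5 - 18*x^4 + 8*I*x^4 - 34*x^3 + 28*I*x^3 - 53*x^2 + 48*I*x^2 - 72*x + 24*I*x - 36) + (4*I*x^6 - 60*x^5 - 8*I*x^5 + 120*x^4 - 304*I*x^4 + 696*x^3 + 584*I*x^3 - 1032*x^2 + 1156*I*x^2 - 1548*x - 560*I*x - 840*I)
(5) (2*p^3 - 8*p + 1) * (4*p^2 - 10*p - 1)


(1) = -2*d - 9
(2) = -6.29*k^4 + 2.69*k^3 + 3.86*k^2 - 14.29*k + 0.56
(3) = -9.9704*h^4 - 23.1218*h^3 - 30.2836*h^2 - 28.4972*h - 1.712
(4) = -x^6 + 4*I*x^6 - 62*x^5 - 4*I*x^5 + 102*x^4 - 296*I*x^4 + 662*x^3 + 612*I*x^3 - 1085*x^2 + 1204*I*x^2 - 1620*x - 536*I*x - 36 - 840*I
(5) = 8*p^5 - 20*p^4 - 34*p^3 + 84*p^2 - 2*p - 1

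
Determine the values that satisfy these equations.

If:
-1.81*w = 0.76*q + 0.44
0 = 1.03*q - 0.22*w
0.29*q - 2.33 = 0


Then:
No Solution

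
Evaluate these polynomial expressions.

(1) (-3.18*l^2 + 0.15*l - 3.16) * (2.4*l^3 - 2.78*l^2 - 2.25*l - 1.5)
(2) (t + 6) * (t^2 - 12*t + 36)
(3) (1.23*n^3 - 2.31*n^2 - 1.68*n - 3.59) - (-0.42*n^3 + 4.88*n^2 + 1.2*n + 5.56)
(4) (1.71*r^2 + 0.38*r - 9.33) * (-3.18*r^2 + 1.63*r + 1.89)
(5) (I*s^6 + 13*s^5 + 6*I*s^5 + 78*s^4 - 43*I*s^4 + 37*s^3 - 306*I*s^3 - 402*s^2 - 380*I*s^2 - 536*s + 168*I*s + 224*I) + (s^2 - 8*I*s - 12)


(1) = -7.632*l^5 + 9.2004*l^4 - 0.846*l^3 + 13.2173*l^2 + 6.885*l + 4.74
(2) = t^3 - 6*t^2 - 36*t + 216
(3) = 1.65*n^3 - 7.19*n^2 - 2.88*n - 9.15
(4) = -5.4378*r^4 + 1.5789*r^3 + 33.5207*r^2 - 14.4897*r - 17.6337
(5) = I*s^6 + 13*s^5 + 6*I*s^5 + 78*s^4 - 43*I*s^4 + 37*s^3 - 306*I*s^3 - 401*s^2 - 380*I*s^2 - 536*s + 160*I*s - 12 + 224*I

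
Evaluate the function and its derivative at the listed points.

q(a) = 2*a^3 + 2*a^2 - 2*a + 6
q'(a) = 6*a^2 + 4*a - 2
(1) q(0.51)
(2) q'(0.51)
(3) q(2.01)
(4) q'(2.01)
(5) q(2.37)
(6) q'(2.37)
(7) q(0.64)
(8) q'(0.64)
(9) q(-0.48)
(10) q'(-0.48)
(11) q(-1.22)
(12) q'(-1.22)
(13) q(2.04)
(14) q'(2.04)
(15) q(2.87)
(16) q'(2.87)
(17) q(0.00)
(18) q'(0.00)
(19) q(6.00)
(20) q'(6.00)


(1) = 5.77
(2) = 1.60
(3) = 26.30
(4) = 30.28
(5) = 39.12
(6) = 41.18
(7) = 6.06
(8) = 3.02
(9) = 7.20
(10) = -2.54
(11) = 7.79
(12) = 2.05
(13) = 27.22
(14) = 31.13
(15) = 64.01
(16) = 58.90
(17) = 6.00
(18) = -2.00
(19) = 498.00
(20) = 238.00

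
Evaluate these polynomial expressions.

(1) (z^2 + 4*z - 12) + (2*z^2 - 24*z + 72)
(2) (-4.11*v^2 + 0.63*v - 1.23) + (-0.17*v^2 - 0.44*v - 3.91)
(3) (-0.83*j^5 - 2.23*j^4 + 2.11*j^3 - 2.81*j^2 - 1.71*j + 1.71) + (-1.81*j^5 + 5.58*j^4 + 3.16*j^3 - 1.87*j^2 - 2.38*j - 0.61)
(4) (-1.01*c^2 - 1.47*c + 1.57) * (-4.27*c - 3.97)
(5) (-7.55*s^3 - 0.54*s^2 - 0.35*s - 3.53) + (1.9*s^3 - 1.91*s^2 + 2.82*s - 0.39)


(1) = 3*z^2 - 20*z + 60
(2) = -4.28*v^2 + 0.19*v - 5.14
(3) = -2.64*j^5 + 3.35*j^4 + 5.27*j^3 - 4.68*j^2 - 4.09*j + 1.1
(4) = 4.3127*c^3 + 10.2866*c^2 - 0.868*c - 6.2329
(5) = -5.65*s^3 - 2.45*s^2 + 2.47*s - 3.92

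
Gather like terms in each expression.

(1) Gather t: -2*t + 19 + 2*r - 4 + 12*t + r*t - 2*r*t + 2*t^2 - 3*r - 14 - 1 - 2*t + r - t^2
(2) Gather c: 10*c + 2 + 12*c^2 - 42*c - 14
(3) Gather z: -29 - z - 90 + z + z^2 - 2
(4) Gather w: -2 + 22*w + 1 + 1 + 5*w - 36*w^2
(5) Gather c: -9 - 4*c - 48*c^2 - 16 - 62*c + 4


(1) = t^2 + t*(8 - r)
(2) = 12*c^2 - 32*c - 12
(3) = z^2 - 121
(4) = -36*w^2 + 27*w
(5) = -48*c^2 - 66*c - 21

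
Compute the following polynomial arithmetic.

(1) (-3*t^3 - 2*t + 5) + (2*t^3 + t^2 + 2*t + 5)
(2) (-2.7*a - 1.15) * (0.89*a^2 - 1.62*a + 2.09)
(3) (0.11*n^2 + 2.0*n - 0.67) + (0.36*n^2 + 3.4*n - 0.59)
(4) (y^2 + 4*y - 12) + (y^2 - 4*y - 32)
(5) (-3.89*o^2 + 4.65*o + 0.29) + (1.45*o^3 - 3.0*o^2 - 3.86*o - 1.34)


(1) = -t^3 + t^2 + 10
(2) = -2.403*a^3 + 3.3505*a^2 - 3.78*a - 2.4035
(3) = 0.47*n^2 + 5.4*n - 1.26
(4) = 2*y^2 - 44
(5) = 1.45*o^3 - 6.89*o^2 + 0.79*o - 1.05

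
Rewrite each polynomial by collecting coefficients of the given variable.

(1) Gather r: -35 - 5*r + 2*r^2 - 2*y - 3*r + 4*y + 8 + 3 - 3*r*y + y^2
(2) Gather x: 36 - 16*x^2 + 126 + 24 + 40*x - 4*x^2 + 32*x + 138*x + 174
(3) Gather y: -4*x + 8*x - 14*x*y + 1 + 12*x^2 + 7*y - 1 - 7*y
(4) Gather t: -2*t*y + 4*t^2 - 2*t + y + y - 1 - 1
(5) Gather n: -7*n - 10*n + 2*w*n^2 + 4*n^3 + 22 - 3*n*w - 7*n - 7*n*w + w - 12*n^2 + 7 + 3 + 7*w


(1) = 2*r^2 + r*(-3*y - 8) + y^2 + 2*y - 24
(2) = -20*x^2 + 210*x + 360
(3) = 12*x^2 - 14*x*y + 4*x
(4) = 4*t^2 + t*(-2*y - 2) + 2*y - 2
(5) = 4*n^3 + n^2*(2*w - 12) + n*(-10*w - 24) + 8*w + 32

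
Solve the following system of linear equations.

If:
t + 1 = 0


Then:
t = -1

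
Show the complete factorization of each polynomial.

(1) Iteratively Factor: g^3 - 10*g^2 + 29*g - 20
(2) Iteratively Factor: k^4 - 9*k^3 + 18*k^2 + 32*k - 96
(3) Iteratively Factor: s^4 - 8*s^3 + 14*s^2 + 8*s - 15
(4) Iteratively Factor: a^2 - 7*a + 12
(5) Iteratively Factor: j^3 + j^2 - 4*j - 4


(1) = (g - 1)*(g^2 - 9*g + 20) = (g - 4)*(g - 1)*(g - 5)
(2) = (k - 4)*(k^3 - 5*k^2 - 2*k + 24) = (k - 4)*(k + 2)*(k^2 - 7*k + 12) = (k - 4)^2*(k + 2)*(k - 3)
(3) = (s + 1)*(s^3 - 9*s^2 + 23*s - 15) = (s - 1)*(s + 1)*(s^2 - 8*s + 15) = (s - 3)*(s - 1)*(s + 1)*(s - 5)
(4) = (a - 3)*(a - 4)
(5) = (j + 1)*(j^2 - 4) = (j + 1)*(j + 2)*(j - 2)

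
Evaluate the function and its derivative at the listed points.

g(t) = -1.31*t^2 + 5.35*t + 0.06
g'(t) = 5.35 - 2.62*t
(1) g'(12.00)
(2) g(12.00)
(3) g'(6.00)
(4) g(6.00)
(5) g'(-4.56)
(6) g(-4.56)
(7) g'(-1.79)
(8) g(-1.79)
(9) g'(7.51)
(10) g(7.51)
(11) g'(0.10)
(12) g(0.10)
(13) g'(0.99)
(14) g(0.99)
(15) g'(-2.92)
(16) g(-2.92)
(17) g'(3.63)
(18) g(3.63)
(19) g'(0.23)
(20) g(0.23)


(1) = -26.09
(2) = -124.38
(3) = -10.37
(4) = -15.00
(5) = 17.30
(6) = -51.58
(7) = 10.04
(8) = -13.71
(9) = -14.33
(10) = -33.65
(11) = 5.09
(12) = 0.58
(13) = 2.76
(14) = 4.07
(15) = 13.00
(16) = -26.73
(17) = -4.16
(18) = 2.22
(19) = 4.75
(20) = 1.22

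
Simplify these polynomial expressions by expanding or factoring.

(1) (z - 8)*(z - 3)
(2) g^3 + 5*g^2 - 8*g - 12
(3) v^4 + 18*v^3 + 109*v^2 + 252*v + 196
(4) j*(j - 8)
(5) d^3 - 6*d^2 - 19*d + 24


(1) = z^2 - 11*z + 24
(2) = (g - 2)*(g + 1)*(g + 6)
(3) = (v + 2)^2*(v + 7)^2
(4) = j^2 - 8*j
(5) = (d - 8)*(d - 1)*(d + 3)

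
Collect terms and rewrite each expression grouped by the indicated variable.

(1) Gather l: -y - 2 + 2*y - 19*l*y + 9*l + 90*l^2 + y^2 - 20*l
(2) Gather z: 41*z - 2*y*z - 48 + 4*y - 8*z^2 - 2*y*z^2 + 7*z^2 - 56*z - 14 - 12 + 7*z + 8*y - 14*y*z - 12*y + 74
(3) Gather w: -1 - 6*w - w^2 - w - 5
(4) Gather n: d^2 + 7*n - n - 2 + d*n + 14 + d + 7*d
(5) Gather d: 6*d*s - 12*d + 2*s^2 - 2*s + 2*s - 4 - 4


(1) = 90*l^2 + l*(-19*y - 11) + y^2 + y - 2
(2) = z^2*(-2*y - 1) + z*(-16*y - 8)
(3) = -w^2 - 7*w - 6
(4) = d^2 + 8*d + n*(d + 6) + 12
(5) = d*(6*s - 12) + 2*s^2 - 8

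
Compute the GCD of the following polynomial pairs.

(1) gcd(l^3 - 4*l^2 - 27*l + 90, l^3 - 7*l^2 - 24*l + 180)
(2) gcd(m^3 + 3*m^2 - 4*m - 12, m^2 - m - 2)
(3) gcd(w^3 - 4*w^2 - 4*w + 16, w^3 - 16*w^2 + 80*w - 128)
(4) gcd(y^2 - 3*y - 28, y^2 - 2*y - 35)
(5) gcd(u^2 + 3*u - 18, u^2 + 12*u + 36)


(1) = gcd((l - 6)*(l - 3)*(l + 5), (l - 6)^2*(l + 5)) = l^2 - l - 30
(2) = m - 2
(3) = gcd((w - 4)*(w - 2)*(w + 2), (w - 8)*(w - 4)^2) = w - 4
(4) = y - 7
(5) = gcd((u - 3)*(u + 6), (u + 6)^2) = u + 6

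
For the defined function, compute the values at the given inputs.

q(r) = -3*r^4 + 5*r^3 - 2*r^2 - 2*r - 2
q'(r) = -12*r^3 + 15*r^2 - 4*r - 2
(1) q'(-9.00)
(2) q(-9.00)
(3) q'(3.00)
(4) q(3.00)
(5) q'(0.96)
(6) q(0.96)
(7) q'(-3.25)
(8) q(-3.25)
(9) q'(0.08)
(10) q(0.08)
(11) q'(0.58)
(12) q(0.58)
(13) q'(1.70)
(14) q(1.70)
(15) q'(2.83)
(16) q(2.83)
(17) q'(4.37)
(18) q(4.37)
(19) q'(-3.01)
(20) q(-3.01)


(1) = 9997.00
(2) = -23474.00
(3) = -203.00
(4) = -134.00
(5) = -2.63
(6) = -3.89
(7) = 581.38
(8) = -522.96
(9) = -2.23
(10) = -2.17
(11) = -1.62
(12) = -3.20
(13) = -24.41
(14) = -11.67
(15) = -165.17
(16) = -102.78
(17) = -734.47
(18) = -725.74
(19) = 473.19
(20) = -396.71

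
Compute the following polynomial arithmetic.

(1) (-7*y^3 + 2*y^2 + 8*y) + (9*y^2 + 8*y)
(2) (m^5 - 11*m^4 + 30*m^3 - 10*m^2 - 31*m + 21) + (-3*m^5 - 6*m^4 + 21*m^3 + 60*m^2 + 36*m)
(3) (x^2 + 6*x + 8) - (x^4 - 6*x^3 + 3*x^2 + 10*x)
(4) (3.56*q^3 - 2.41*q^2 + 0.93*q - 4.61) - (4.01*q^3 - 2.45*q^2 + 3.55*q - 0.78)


(1) = -7*y^3 + 11*y^2 + 16*y
(2) = -2*m^5 - 17*m^4 + 51*m^3 + 50*m^2 + 5*m + 21
(3) = -x^4 + 6*x^3 - 2*x^2 - 4*x + 8
(4) = -0.45*q^3 + 0.04*q^2 - 2.62*q - 3.83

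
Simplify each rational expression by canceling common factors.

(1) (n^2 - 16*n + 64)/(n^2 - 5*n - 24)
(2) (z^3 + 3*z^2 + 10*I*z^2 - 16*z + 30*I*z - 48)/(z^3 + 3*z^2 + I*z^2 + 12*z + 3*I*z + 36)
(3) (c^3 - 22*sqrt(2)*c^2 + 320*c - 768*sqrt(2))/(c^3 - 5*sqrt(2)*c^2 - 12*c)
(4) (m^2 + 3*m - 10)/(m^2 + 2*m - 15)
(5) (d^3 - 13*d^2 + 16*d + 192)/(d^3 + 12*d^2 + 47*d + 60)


(1) = (n - 8)/(n + 3)
(2) = (z^2 + 10*I*z - 16)/(z^2 + I*z + 12)
(3) = (c^2 - 16*sqrt(2)*c + 128)/(c^2 + sqrt(2)*c)
(4) = (m - 2)/(m - 3)
(5) = (d^2 - 16*d + 64)/(d^2 + 9*d + 20)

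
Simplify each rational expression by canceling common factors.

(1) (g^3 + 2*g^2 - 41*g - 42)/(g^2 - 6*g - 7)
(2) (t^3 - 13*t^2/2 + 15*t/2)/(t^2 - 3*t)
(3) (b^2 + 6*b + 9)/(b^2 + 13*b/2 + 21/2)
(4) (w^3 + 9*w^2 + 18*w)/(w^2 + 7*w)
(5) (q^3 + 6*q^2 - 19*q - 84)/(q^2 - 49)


(1) = (g^2 + g - 42)/(g - 7)
(2) = (2*t^2 - 13*t + 15)/(2*t - 6)
(3) = (2*b + 6)/(2*b + 7)
(4) = (w^2 + 9*w + 18)/(w + 7)
(5) = (q^2 - q - 12)/(q - 7)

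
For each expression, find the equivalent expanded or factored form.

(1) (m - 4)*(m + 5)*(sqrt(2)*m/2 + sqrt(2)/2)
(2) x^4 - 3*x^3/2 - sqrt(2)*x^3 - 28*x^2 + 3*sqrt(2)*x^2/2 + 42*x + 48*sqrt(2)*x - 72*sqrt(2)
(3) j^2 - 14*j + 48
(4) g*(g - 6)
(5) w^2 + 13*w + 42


(1) = sqrt(2)*m^3/2 + sqrt(2)*m^2 - 19*sqrt(2)*m/2 - 10*sqrt(2)
(2) = (x - 3/2)*(x - 3*sqrt(2))*(x - 2*sqrt(2))*(x + 4*sqrt(2))
(3) = (j - 8)*(j - 6)
(4) = g^2 - 6*g
(5) = (w + 6)*(w + 7)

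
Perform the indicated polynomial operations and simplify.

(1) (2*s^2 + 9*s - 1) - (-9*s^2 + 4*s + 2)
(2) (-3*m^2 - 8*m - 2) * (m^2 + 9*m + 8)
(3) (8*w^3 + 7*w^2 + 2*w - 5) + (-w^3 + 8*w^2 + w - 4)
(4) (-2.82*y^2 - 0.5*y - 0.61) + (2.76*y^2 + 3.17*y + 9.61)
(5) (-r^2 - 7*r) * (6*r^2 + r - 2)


(1) = 11*s^2 + 5*s - 3
(2) = -3*m^4 - 35*m^3 - 98*m^2 - 82*m - 16
(3) = 7*w^3 + 15*w^2 + 3*w - 9
(4) = -0.06*y^2 + 2.67*y + 9.0
(5) = -6*r^4 - 43*r^3 - 5*r^2 + 14*r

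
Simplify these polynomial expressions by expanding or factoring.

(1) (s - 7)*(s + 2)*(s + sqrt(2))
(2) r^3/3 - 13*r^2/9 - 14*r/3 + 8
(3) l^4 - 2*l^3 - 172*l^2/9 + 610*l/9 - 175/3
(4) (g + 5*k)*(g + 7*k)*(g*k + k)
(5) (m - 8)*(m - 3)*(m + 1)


(1) = s^3 - 5*s^2 + sqrt(2)*s^2 - 14*s - 5*sqrt(2)*s - 14*sqrt(2)
(2) = (r/3 + 1)*(r - 6)*(r - 4/3)
(3) = (l - 3)*(l - 7/3)*(l - 5/3)*(l + 5)
(4) = g^3*k + 12*g^2*k^2 + g^2*k + 35*g*k^3 + 12*g*k^2 + 35*k^3
(5) = m^3 - 10*m^2 + 13*m + 24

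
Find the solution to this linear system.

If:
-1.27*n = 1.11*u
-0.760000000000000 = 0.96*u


Then:
n = 0.69
u = -0.79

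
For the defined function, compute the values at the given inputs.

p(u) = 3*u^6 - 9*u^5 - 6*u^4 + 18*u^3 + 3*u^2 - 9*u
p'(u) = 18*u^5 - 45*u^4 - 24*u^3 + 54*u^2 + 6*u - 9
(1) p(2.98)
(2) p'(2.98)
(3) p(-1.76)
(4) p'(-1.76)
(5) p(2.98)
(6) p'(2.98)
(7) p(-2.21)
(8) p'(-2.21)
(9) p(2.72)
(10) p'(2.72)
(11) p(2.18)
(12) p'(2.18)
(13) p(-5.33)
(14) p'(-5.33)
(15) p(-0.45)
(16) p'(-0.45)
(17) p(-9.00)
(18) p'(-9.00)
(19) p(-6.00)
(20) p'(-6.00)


(1) = -11.10
(2) = 534.66
(3) = 110.58
(4) = -457.20
(5) = -11.10
(6) = 534.66
(7) = 521.11
(8) = -1521.84
(9) = -93.54
(10) = 140.62
(11) = -75.51
(12) = -118.03
(13) = 100063.73
(14) = -108620.66
(15) = 2.96
(16) = -0.76
(17) = 2073600.00
(18) = -1336320.00
(19) = 198450.00
(20) = -191205.00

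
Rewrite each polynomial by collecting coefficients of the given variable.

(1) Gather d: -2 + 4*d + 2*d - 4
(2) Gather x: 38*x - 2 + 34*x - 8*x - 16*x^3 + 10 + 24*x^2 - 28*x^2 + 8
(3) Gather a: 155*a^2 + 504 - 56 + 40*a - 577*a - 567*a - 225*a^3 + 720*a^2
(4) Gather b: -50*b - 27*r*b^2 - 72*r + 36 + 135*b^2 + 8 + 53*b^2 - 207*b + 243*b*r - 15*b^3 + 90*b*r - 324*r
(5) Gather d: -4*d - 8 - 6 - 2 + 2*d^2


(1) = 6*d - 6
(2) = -16*x^3 - 4*x^2 + 64*x + 16
(3) = -225*a^3 + 875*a^2 - 1104*a + 448
(4) = -15*b^3 + b^2*(188 - 27*r) + b*(333*r - 257) - 396*r + 44
(5) = 2*d^2 - 4*d - 16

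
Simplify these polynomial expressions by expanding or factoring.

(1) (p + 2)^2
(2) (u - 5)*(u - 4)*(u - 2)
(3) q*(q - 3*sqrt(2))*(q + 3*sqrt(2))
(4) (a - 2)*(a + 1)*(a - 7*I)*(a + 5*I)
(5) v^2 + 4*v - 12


(1) = p^2 + 4*p + 4
(2) = u^3 - 11*u^2 + 38*u - 40
(3) = q^3 - 18*q
(4) = a^4 - a^3 - 2*I*a^3 + 33*a^2 + 2*I*a^2 - 35*a + 4*I*a - 70
(5) = (v - 2)*(v + 6)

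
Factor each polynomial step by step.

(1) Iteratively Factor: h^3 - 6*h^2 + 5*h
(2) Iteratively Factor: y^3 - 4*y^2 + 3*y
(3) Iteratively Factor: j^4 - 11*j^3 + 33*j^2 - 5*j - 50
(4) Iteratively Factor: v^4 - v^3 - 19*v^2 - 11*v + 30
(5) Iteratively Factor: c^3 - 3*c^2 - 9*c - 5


(1) = (h - 5)*(h^2 - h) = (h - 5)*(h - 1)*(h)
(2) = (y - 3)*(y^2 - y) = (y - 3)*(y - 1)*(y)
(3) = (j + 1)*(j^3 - 12*j^2 + 45*j - 50) = (j - 2)*(j + 1)*(j^2 - 10*j + 25) = (j - 5)*(j - 2)*(j + 1)*(j - 5)
(4) = (v - 1)*(v^3 - 19*v - 30) = (v - 5)*(v - 1)*(v^2 + 5*v + 6) = (v - 5)*(v - 1)*(v + 3)*(v + 2)
(5) = (c + 1)*(c^2 - 4*c - 5) = (c - 5)*(c + 1)*(c + 1)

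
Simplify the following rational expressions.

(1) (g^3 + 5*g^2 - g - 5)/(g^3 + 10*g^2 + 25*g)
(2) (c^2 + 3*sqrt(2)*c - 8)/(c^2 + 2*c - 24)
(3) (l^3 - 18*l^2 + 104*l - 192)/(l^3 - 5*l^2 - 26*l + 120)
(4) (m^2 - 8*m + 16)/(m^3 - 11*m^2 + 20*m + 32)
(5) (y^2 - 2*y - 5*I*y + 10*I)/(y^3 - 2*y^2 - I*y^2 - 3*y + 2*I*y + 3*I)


(1) = (g^2 - 1)/(g^2 + 5*g)
(2) = (c^2 + 3*sqrt(2)*c - 8)/(c^2 + 2*c - 24)
(3) = (l - 8)/(l + 5)
(4) = (m - 4)/(m^2 - 7*m - 8)
(5) = (y^2 + y*(-2 - 5*I) + 10*I)/(y^3 + y^2*(-2 - I) + y*(-3 + 2*I) + 3*I)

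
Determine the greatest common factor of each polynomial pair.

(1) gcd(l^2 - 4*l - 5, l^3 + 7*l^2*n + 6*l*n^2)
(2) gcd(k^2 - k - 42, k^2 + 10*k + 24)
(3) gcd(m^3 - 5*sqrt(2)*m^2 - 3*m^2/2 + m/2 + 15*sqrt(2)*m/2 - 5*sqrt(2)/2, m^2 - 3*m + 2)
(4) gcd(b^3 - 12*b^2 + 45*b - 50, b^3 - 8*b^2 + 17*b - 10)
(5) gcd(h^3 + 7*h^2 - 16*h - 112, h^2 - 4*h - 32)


(1) = 1
(2) = k + 6
(3) = gcd((m - 1)*(m - 1/2)*(m - 5*sqrt(2)), (m - 2)*(m - 1)) = m - 1
(4) = b^2 - 7*b + 10
(5) = gcd((h - 4)*(h + 4)*(h + 7), (h - 8)*(h + 4)) = h + 4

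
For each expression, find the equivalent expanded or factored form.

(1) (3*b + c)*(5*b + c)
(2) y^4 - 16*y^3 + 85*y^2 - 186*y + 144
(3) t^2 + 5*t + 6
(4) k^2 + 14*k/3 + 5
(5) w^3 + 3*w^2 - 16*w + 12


(1) = 15*b^2 + 8*b*c + c^2
(2) = (y - 8)*(y - 3)^2*(y - 2)
(3) = (t + 2)*(t + 3)
(4) = (k + 5/3)*(k + 3)
(5) = (w - 2)*(w - 1)*(w + 6)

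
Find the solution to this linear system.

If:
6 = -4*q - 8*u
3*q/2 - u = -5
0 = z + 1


Then:
q = -23/8
u = 11/16
z = -1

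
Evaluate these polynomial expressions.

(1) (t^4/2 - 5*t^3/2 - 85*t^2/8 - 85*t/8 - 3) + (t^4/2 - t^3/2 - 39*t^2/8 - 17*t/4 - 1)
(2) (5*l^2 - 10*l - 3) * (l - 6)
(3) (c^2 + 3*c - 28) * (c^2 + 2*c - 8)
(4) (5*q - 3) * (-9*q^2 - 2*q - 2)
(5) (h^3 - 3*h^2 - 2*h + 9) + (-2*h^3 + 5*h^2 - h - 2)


(1) = t^4 - 3*t^3 - 31*t^2/2 - 119*t/8 - 4
(2) = 5*l^3 - 40*l^2 + 57*l + 18
(3) = c^4 + 5*c^3 - 30*c^2 - 80*c + 224
(4) = -45*q^3 + 17*q^2 - 4*q + 6
(5) = -h^3 + 2*h^2 - 3*h + 7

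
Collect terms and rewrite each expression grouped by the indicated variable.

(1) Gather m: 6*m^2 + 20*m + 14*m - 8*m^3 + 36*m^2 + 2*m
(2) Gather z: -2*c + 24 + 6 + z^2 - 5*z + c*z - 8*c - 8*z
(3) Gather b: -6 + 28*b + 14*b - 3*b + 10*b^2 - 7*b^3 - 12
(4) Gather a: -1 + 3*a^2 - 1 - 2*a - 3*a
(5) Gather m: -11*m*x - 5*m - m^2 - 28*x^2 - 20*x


(1) = -8*m^3 + 42*m^2 + 36*m
(2) = -10*c + z^2 + z*(c - 13) + 30
(3) = -7*b^3 + 10*b^2 + 39*b - 18
(4) = 3*a^2 - 5*a - 2
(5) = -m^2 + m*(-11*x - 5) - 28*x^2 - 20*x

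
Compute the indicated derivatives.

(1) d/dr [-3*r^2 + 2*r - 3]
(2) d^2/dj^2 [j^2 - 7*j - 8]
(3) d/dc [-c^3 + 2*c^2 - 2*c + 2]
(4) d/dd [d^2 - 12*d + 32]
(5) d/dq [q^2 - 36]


(1) = 2 - 6*r
(2) = 2
(3) = -3*c^2 + 4*c - 2
(4) = 2*d - 12
(5) = 2*q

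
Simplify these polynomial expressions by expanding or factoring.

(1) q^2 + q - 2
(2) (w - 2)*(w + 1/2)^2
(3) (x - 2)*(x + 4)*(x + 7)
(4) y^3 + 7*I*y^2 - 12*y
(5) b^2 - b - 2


(1) = (q - 1)*(q + 2)
(2) = w^3 - w^2 - 7*w/4 - 1/2
(3) = x^3 + 9*x^2 + 6*x - 56
(4) = y*(y + 3*I)*(y + 4*I)
(5) = (b - 2)*(b + 1)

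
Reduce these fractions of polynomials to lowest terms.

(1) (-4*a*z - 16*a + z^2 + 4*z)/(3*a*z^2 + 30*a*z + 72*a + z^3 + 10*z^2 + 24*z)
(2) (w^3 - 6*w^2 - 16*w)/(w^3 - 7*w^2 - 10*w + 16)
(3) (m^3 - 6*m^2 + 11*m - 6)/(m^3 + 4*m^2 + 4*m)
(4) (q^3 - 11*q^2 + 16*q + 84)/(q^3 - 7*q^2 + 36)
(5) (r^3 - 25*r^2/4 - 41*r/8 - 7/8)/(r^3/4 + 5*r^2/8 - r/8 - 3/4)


(1) = (-4*a + z)/(3*a*z + 18*a + z^2 + 6*z)
(2) = w/(w - 1)
(3) = (m^3 - 6*m^2 + 11*m - 6)/(m^3 + 4*m^2 + 4*m)
(4) = (q - 7)/(q - 3)
(5) = (8*r^3 - 50*r^2 - 41*r - 7)/(2*r^3 + 5*r^2 - r - 6)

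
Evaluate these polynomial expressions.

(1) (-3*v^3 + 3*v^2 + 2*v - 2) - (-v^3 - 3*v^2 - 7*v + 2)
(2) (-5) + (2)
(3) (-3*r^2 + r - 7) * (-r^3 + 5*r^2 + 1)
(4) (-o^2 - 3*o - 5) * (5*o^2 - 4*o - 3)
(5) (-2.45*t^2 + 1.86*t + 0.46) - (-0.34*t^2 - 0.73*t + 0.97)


(1) = -2*v^3 + 6*v^2 + 9*v - 4
(2) = -3
(3) = 3*r^5 - 16*r^4 + 12*r^3 - 38*r^2 + r - 7
(4) = -5*o^4 - 11*o^3 - 10*o^2 + 29*o + 15
(5) = -2.11*t^2 + 2.59*t - 0.51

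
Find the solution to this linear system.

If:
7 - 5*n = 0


Then:
n = 7/5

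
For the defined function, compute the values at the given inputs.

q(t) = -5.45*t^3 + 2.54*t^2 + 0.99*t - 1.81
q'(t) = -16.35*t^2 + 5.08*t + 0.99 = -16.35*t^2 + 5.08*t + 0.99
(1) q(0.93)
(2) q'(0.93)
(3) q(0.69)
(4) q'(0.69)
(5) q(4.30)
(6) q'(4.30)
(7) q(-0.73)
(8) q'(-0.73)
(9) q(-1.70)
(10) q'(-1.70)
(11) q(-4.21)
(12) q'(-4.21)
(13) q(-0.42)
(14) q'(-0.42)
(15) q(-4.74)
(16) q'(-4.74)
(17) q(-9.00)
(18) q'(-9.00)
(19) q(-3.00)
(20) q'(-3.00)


(1) = -3.08
(2) = -8.43
(3) = -1.71
(4) = -3.29
(5) = -383.90
(6) = -279.48
(7) = 0.94
(8) = -11.43
(9) = 30.62
(10) = -54.90
(11) = 445.71
(12) = -310.19
(13) = -1.37
(14) = -4.03
(15) = 630.97
(16) = -390.43
(17) = 4168.07
(18) = -1369.08
(19) = 165.23
(20) = -161.40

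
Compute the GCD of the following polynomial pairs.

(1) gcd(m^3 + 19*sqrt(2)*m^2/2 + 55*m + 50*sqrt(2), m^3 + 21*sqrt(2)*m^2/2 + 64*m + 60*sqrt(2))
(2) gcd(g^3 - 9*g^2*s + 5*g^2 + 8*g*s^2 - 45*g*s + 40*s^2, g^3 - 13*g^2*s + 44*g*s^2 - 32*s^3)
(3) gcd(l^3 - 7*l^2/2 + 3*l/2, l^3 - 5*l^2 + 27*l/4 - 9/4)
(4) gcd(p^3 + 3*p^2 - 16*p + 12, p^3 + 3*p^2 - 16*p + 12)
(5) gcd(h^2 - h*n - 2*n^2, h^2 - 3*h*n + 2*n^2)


(1) = m^2 + 9*sqrt(2)*m/2 + 10
(2) = gcd((g + 5)*(g - 8*s)*(g - s), (g - 8*s)*(g - 4*s)*(g - s)) = g^2 - 9*g*s + 8*s^2
(3) = gcd(l*(l - 3)*(l - 1/2), (l - 3)*(l - 3/2)*(l - 1/2)) = l^2 - 7*l/2 + 3/2
(4) = p^3 + 3*p^2 - 16*p + 12
(5) = h - 2*n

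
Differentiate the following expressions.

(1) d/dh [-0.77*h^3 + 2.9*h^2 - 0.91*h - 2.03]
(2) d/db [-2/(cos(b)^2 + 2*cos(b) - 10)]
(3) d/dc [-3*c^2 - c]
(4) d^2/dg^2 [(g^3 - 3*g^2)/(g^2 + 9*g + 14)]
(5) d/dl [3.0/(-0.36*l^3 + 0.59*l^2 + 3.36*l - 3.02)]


(1) = -2.31*h^2 + 5.8*h - 0.91
(2) = -4*(cos(b) + 1)*sin(b)/(cos(b)^2 + 2*cos(b) - 10)^2
(3) = -6*c - 1
(4) = 4*(47*g^3 + 252*g^2 + 294*g - 294)/(g^6 + 27*g^5 + 285*g^4 + 1485*g^3 + 3990*g^2 + 5292*g + 2744)
(5) = (3.24*l^2 - 3.54*l - 10.08)/(0.36*l^3 - 0.59*l^2 - 3.36*l + 3.02)^2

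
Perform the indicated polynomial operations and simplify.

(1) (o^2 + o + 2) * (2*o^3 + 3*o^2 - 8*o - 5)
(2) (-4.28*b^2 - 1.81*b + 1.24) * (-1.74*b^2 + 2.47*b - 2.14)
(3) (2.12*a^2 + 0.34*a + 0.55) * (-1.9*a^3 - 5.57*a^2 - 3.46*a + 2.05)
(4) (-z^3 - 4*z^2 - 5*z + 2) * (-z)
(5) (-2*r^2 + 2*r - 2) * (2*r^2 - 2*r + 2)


(1) = 2*o^5 + 5*o^4 - o^3 - 7*o^2 - 21*o - 10
(2) = 7.4472*b^4 - 7.4222*b^3 + 2.5309*b^2 + 6.9362*b - 2.6536
(3) = -4.028*a^5 - 12.4544*a^4 - 10.274*a^3 + 0.1061*a^2 - 1.206*a + 1.1275
(4) = z^4 + 4*z^3 + 5*z^2 - 2*z
(5) = -4*r^4 + 8*r^3 - 12*r^2 + 8*r - 4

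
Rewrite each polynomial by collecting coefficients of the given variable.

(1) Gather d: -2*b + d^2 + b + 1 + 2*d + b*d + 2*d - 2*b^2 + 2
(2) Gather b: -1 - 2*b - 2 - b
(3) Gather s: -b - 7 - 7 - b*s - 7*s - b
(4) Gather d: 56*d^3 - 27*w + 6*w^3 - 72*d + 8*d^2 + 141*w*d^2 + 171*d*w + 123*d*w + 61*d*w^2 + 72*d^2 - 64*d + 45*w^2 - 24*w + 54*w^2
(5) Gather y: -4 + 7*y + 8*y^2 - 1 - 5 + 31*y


(1) = -2*b^2 - b + d^2 + d*(b + 4) + 3
(2) = -3*b - 3
(3) = -2*b + s*(-b - 7) - 14
(4) = 56*d^3 + d^2*(141*w + 80) + d*(61*w^2 + 294*w - 136) + 6*w^3 + 99*w^2 - 51*w
(5) = 8*y^2 + 38*y - 10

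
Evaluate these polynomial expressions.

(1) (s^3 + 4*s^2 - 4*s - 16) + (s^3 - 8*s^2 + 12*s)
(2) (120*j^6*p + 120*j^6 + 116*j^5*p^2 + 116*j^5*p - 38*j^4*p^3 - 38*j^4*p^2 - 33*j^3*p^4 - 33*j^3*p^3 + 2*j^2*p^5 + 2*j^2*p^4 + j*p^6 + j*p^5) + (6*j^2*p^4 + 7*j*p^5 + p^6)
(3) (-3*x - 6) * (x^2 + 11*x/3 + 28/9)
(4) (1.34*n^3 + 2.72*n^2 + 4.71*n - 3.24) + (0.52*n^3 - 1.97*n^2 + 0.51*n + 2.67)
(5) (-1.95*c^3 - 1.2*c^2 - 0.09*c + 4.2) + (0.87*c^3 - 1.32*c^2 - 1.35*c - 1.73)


(1) = 2*s^3 - 4*s^2 + 8*s - 16
(2) = 120*j^6*p + 120*j^6 + 116*j^5*p^2 + 116*j^5*p - 38*j^4*p^3 - 38*j^4*p^2 - 33*j^3*p^4 - 33*j^3*p^3 + 2*j^2*p^5 + 8*j^2*p^4 + j*p^6 + 8*j*p^5 + p^6
(3) = -3*x^3 - 17*x^2 - 94*x/3 - 56/3
(4) = 1.86*n^3 + 0.75*n^2 + 5.22*n - 0.57
(5) = -1.08*c^3 - 2.52*c^2 - 1.44*c + 2.47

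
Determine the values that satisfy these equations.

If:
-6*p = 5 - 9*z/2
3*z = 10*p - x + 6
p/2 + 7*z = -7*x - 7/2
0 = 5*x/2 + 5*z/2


Then:
No Solution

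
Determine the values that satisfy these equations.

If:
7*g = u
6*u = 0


Then:
g = 0
u = 0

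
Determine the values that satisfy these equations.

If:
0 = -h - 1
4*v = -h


Then:
h = -1
v = 1/4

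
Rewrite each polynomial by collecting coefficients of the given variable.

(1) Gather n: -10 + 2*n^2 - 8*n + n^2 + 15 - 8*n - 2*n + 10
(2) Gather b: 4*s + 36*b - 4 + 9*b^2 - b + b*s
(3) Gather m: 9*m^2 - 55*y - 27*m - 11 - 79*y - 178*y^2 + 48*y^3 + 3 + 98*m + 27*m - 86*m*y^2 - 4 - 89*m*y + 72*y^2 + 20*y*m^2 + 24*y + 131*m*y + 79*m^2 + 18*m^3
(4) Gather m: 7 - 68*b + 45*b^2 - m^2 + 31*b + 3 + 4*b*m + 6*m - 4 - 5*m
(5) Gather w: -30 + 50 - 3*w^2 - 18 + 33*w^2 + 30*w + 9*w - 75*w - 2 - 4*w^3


(1) = 3*n^2 - 18*n + 15
(2) = 9*b^2 + b*(s + 35) + 4*s - 4
(3) = 18*m^3 + m^2*(20*y + 88) + m*(-86*y^2 + 42*y + 98) + 48*y^3 - 106*y^2 - 110*y - 12
(4) = 45*b^2 - 37*b - m^2 + m*(4*b + 1) + 6
(5) = -4*w^3 + 30*w^2 - 36*w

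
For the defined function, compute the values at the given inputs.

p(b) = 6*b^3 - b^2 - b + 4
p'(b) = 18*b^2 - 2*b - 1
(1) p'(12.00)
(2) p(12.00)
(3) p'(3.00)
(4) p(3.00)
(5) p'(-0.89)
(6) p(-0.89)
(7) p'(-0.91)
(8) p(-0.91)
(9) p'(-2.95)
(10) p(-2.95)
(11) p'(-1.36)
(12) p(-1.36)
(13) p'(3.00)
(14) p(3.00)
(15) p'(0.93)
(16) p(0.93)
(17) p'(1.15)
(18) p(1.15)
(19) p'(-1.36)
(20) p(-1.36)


(1) = 2567.00
(2) = 10216.00
(3) = 155.00
(4) = 154.00
(5) = 15.04
(6) = -0.13
(7) = 15.73
(8) = -0.44
(9) = 161.55
(10) = -155.79
(11) = 35.01
(12) = -11.58
(13) = 155.00
(14) = 154.00
(15) = 12.71
(16) = 7.03
(17) = 20.50
(18) = 10.65
(19) = 35.01
(20) = -11.58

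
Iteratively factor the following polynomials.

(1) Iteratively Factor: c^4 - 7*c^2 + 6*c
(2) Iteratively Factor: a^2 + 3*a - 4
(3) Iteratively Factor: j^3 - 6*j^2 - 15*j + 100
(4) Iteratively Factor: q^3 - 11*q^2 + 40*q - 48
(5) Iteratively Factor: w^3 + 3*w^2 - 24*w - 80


(1) = (c + 3)*(c^3 - 3*c^2 + 2*c) = c*(c + 3)*(c^2 - 3*c + 2) = c*(c - 1)*(c + 3)*(c - 2)
(2) = (a - 1)*(a + 4)
(3) = (j - 5)*(j^2 - j - 20) = (j - 5)^2*(j + 4)
(4) = (q - 4)*(q^2 - 7*q + 12) = (q - 4)^2*(q - 3)
(5) = (w + 4)*(w^2 - w - 20) = (w - 5)*(w + 4)*(w + 4)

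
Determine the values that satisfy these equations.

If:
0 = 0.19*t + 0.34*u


Then:
t = -1.78947368421053*u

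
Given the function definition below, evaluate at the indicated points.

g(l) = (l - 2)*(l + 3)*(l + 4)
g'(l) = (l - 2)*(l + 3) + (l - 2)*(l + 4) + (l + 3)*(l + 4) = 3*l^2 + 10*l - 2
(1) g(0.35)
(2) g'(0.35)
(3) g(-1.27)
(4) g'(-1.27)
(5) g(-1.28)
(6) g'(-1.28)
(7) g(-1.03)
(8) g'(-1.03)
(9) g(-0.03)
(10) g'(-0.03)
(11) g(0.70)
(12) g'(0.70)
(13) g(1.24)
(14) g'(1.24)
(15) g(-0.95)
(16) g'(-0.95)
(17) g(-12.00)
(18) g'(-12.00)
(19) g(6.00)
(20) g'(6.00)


(1) = -24.04
(2) = 1.87
(3) = -15.44
(4) = -9.86
(5) = -15.35
(6) = -9.88
(7) = -17.73
(8) = -9.12
(9) = -23.94
(10) = -2.30
(11) = -22.61
(12) = 6.47
(13) = -16.89
(14) = 15.01
(15) = -18.44
(16) = -8.79
(17) = -1008.00
(18) = 310.00
(19) = 360.00
(20) = 166.00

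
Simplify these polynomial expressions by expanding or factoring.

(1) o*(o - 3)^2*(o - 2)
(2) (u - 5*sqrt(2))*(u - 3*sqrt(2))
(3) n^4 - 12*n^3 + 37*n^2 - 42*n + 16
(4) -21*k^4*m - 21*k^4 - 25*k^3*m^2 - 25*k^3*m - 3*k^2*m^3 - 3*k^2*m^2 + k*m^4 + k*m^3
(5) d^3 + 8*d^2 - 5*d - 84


(1) = o^4 - 8*o^3 + 21*o^2 - 18*o
(2) = u^2 - 8*sqrt(2)*u + 30
(3) = (n - 8)*(n - 2)*(n - 1)^2
(4) = (-7*k + m)*(k + m)*(3*k + m)*(k*m + k)
(5) = (d - 3)*(d + 4)*(d + 7)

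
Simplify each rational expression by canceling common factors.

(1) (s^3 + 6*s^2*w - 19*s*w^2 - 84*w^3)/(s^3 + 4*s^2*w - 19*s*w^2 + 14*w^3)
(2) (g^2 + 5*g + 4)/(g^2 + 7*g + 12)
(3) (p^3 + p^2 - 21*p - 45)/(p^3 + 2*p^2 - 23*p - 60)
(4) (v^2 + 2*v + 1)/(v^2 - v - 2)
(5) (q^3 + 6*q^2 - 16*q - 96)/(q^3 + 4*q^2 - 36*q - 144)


(1) = (s^2 - s*w - 12*w^2)/(s^2 - 3*s*w + 2*w^2)
(2) = (g + 1)/(g + 3)
(3) = (p + 3)/(p + 4)
(4) = (v + 1)/(v - 2)
(5) = (q - 4)/(q - 6)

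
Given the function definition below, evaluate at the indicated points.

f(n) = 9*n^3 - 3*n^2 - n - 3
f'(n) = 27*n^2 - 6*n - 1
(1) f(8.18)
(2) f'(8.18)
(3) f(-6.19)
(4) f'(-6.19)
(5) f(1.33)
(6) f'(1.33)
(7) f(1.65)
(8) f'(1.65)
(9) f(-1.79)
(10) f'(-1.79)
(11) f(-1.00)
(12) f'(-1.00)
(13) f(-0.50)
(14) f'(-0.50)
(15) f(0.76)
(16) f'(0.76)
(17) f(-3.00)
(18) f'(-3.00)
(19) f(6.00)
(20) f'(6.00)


(1) = 4714.17
(2) = 1756.55
(3) = -2246.35
(4) = 1070.67
(5) = 11.54
(6) = 38.78
(7) = 27.61
(8) = 62.61
(9) = -62.44
(10) = 96.25
(11) = -14.00
(12) = 32.00
(13) = -4.38
(14) = 8.75
(15) = -1.54
(16) = 10.04
(17) = -270.00
(18) = 260.00
(19) = 1827.00
(20) = 935.00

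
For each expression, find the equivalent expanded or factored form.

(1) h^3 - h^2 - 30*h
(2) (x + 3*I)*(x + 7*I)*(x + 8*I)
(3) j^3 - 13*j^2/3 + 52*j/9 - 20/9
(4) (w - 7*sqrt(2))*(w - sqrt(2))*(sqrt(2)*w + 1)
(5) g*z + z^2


(1) = h*(h - 6)*(h + 5)
(2) = x^3 + 18*I*x^2 - 101*x - 168*I
(3) = (j - 2)*(j - 5/3)*(j - 2/3)
(4) = sqrt(2)*w^3 - 15*w^2 + 6*sqrt(2)*w + 14
(5) = z*(g + z)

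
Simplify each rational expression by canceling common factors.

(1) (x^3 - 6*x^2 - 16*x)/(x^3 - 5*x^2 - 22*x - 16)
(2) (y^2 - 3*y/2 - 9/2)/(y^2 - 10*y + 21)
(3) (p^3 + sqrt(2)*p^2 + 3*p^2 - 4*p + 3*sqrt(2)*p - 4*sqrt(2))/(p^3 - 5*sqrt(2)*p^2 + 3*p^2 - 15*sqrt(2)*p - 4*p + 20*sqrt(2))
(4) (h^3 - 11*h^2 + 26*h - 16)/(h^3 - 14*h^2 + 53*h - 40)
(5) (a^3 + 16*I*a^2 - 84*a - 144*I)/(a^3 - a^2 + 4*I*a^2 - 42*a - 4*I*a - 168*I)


(1) = x/(x + 1)
(2) = (2*y + 3)/(2*y - 14)
(3) = (p + sqrt(2))/(p - 5*sqrt(2))
(4) = (h - 2)/(h - 5)
(5) = (a^2 + 12*I*a - 36)/(a^2 - a - 42)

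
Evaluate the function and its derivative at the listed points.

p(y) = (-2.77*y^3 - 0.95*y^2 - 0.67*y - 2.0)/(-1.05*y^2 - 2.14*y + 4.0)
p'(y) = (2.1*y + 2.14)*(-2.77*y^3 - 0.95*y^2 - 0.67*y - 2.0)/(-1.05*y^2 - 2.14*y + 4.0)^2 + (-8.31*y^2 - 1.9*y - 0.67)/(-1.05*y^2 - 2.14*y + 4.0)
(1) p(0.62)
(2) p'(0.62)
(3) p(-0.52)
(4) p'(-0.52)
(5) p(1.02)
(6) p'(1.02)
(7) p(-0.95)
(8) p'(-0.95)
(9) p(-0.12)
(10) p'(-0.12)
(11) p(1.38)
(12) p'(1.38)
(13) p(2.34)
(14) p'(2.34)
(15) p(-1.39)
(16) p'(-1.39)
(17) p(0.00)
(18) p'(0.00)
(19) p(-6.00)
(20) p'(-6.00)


(1) = -1.52
(2) = -4.52
(3) = -0.31
(4) = -0.47
(5) = -9.12
(6) = -69.42
(7) = 0.03
(8) = -1.25
(9) = -0.45
(10) = -0.33
(11) = 12.61
(12) = -46.60
(13) = 6.55
(14) = 0.65
(15) = 0.92
(16) = -2.99
(17) = -0.50
(18) = -0.44
(19) = -27.01
(20) = 0.28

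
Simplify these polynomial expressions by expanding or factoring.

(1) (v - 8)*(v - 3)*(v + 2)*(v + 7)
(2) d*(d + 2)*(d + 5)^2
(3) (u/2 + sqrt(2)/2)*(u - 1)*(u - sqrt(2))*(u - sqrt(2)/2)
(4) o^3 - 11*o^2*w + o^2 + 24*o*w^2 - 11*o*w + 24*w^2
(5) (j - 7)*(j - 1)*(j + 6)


(1) = v^4 - 2*v^3 - 61*v^2 + 62*v + 336
(2) = d^4 + 12*d^3 + 45*d^2 + 50*d
(3) = u^4/2 - u^3/2 - sqrt(2)*u^3/4 - u^2 + sqrt(2)*u^2/4 + sqrt(2)*u/2 + u - sqrt(2)/2
(4) = (o + 1)*(o - 8*w)*(o - 3*w)
(5) = j^3 - 2*j^2 - 41*j + 42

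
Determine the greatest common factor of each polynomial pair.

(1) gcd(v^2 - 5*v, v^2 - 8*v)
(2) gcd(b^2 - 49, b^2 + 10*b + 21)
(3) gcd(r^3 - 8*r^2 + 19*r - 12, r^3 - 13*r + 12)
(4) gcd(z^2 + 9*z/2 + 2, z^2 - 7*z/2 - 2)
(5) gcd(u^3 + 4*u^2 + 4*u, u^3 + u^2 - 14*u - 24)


(1) = v
(2) = b + 7
(3) = r^2 - 4*r + 3
(4) = z + 1/2
(5) = gcd(u*(u + 2)^2, (u - 4)*(u + 2)*(u + 3)) = u + 2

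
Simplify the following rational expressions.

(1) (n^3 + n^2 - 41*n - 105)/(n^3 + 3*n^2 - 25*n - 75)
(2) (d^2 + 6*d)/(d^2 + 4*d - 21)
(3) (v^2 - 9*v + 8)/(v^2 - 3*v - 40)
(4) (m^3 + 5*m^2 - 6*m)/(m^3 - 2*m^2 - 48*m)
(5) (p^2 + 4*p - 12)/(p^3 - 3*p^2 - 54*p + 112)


(1) = (n - 7)/(n - 5)
(2) = (d^2 + 6*d)/(d^2 + 4*d - 21)
(3) = (v - 1)/(v + 5)
(4) = (m - 1)/(m - 8)
(5) = (p + 6)/(p^2 - p - 56)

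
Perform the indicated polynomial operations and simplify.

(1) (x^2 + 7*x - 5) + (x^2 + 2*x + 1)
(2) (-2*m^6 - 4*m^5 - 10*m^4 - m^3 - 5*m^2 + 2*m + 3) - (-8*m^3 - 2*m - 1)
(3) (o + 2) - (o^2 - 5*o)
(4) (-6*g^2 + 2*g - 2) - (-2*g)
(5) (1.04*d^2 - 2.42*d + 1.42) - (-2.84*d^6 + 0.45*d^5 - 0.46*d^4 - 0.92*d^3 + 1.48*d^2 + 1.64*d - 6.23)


(1) = 2*x^2 + 9*x - 4
(2) = -2*m^6 - 4*m^5 - 10*m^4 + 7*m^3 - 5*m^2 + 4*m + 4
(3) = -o^2 + 6*o + 2
(4) = -6*g^2 + 4*g - 2
(5) = 2.84*d^6 - 0.45*d^5 + 0.46*d^4 + 0.92*d^3 - 0.44*d^2 - 4.06*d + 7.65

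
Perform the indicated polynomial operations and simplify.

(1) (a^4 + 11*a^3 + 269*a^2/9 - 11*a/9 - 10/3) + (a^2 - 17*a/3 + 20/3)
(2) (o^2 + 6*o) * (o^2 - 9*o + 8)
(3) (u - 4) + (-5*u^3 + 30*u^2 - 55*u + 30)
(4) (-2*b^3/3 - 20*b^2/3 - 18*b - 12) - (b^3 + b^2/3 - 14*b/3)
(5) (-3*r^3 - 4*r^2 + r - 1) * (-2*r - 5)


(1) = a^4 + 11*a^3 + 278*a^2/9 - 62*a/9 + 10/3
(2) = o^4 - 3*o^3 - 46*o^2 + 48*o
(3) = -5*u^3 + 30*u^2 - 54*u + 26
(4) = -5*b^3/3 - 7*b^2 - 40*b/3 - 12
(5) = 6*r^4 + 23*r^3 + 18*r^2 - 3*r + 5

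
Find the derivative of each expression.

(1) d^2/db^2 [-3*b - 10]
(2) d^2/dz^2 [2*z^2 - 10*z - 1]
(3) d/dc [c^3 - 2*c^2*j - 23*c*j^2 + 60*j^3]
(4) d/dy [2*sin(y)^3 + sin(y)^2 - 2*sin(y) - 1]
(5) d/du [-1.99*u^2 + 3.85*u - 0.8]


(1) = 0
(2) = 4
(3) = 3*c^2 - 4*c*j - 23*j^2
(4) = 2*(3*sin(y)^2 + sin(y) - 1)*cos(y)
(5) = 3.85 - 3.98*u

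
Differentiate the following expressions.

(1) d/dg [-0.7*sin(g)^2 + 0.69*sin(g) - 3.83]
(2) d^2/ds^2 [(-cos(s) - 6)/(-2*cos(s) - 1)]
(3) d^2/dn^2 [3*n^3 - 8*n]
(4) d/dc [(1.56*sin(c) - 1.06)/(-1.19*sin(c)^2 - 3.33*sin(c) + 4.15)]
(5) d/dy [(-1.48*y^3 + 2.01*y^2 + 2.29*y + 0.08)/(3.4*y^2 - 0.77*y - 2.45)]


(1) = (0.69 - 1.4*sin(g))*cos(g)
(2) = 11*(cos(s) - cos(2*s) + 3)/(2*cos(s) + 1)^3
(3) = 18*n
(4) = (1.8564*sin(c)^2 - 2.5228*sin(c) + 2.9442)*cos(c)/(1.4161*sin(c)^4 + 7.9254*sin(c)^3 + 1.2119*sin(c)^2 - 27.639*sin(c) + 17.2225)
(5) = (-5.032*y^4 + 2.2792*y^3 + 1.5443*y^2 - 10.393*y - 5.5489)/(11.56*y^4 - 5.236*y^3 - 16.0671*y^2 + 3.773*y + 6.0025)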